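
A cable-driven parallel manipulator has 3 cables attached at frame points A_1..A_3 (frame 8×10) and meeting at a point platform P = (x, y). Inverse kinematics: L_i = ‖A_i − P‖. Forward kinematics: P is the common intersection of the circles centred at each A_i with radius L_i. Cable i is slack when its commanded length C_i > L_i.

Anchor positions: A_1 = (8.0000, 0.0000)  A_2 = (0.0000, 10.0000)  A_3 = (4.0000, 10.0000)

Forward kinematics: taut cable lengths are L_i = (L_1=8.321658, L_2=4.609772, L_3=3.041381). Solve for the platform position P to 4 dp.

(3.5000, 7.0000)

circle eqns → linear via eq_j − eq_1; set k_j = A_j·A_j − L_j²
k_1 = 64.0000+0.0000−69.2500 = -5.2500
16.0000·x − 20.0000·y = k_1−k_2 = -84.0000
8.0000·x − 20.0000·y = k_1−k_3 = -112.0000
solve first two rows → x=3.5000, y=7.0000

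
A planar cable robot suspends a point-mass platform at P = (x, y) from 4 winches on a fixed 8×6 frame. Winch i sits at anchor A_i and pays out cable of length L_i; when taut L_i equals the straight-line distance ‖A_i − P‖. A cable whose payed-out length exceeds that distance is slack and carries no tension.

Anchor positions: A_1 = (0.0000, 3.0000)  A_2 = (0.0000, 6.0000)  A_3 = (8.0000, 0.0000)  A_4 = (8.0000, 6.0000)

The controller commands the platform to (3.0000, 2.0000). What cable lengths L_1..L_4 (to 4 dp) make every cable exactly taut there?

(3.1623, 5.0000, 5.3852, 6.4031)

cable 1: Δx=-3.0000, Δy=1.0000; L_1 = √(Δx²+Δy²) = 3.1623
cable 2: Δx=-3.0000, Δy=4.0000; L_2 = √(Δx²+Δy²) = 5.0000
cable 3: Δx=5.0000, Δy=-2.0000; L_3 = √(Δx²+Δy²) = 5.3852
cable 4: Δx=5.0000, Δy=4.0000; L_4 = √(Δx²+Δy²) = 6.4031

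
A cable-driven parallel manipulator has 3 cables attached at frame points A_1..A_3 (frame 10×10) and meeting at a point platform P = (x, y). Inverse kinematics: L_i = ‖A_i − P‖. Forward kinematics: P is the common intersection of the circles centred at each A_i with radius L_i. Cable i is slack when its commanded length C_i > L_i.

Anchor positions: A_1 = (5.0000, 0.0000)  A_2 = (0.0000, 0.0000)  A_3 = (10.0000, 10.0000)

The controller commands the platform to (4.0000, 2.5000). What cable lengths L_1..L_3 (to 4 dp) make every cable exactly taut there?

(2.6926, 4.7170, 9.6047)

L_1 = √((5.0000−4.0000)² + (0.0000−2.5000)²) = 2.6926
L_2 = √((0.0000−4.0000)² + (0.0000−2.5000)²) = 4.7170
L_3 = √((10.0000−4.0000)² + (10.0000−2.5000)²) = 9.6047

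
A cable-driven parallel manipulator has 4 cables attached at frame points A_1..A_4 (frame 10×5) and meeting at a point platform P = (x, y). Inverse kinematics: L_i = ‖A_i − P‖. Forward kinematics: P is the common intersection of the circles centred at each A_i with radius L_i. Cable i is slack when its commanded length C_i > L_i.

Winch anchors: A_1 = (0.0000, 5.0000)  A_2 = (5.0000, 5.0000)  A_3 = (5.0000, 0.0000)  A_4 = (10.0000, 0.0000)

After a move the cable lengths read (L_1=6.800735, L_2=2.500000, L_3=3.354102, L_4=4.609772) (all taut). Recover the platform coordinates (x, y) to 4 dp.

expand ‖A_i−P‖²=L_i² and subtract eq 1 (k_i ≔ ‖A_i‖²−L_i²)
k_1 = 0.0000+25.0000−46.2500 = -21.2500
eq1−eq2 → [-10.0000  0.0000]·P = -65.0000
eq1−eq3 → [-10.0000  10.0000]·P = -35.0000
eq1−eq4 → [-20.0000  10.0000]·P = -100.0000
2×2 solve → P = (6.5000, 3.0000)
check cable 4: ‖A_4−P‖² = 21.2500 ≈ L_4² = 21.2500 ✓

(6.5000, 3.0000)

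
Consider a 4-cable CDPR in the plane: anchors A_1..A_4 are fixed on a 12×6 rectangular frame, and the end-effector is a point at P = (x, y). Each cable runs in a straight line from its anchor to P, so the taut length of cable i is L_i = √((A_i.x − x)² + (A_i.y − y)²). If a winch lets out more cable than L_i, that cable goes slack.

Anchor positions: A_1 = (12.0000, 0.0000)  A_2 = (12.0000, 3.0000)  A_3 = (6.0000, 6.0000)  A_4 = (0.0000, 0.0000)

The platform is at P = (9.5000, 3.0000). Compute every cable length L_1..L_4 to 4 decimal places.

L_1 = √((12.0000−9.5000)² + (0.0000−3.0000)²) = 3.9051
L_2 = √((12.0000−9.5000)² + (3.0000−3.0000)²) = 2.5000
L_3 = √((6.0000−9.5000)² + (6.0000−3.0000)²) = 4.6098
L_4 = √((0.0000−9.5000)² + (0.0000−3.0000)²) = 9.9624

(3.9051, 2.5000, 4.6098, 9.9624)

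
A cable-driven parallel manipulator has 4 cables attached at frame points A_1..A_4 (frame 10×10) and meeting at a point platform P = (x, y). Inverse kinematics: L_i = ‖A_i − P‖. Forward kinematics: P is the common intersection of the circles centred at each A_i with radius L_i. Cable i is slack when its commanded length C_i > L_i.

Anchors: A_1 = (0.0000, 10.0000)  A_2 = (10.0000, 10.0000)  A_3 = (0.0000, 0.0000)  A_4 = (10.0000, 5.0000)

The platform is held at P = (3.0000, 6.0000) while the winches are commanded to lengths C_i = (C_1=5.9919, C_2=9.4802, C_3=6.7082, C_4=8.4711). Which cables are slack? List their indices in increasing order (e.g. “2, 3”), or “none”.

i=1: geometric 5.0000 vs commanded 5.9919 ⇒ slack
i=2: geometric 8.0623 vs commanded 9.4802 ⇒ slack
i=3: geometric 6.7082 vs commanded 6.7082 ⇒ taut
i=4: geometric 7.0711 vs commanded 8.4711 ⇒ slack

1, 2, 4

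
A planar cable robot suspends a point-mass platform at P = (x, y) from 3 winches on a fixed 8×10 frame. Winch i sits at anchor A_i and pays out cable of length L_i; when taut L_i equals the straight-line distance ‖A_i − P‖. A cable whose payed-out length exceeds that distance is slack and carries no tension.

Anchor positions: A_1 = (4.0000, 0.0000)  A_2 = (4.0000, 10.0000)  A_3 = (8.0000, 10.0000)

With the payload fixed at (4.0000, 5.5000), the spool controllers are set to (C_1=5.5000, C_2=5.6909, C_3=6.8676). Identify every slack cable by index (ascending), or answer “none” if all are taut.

2, 3

cable 1: L_1 = ‖A_1−P‖ = 5.5000;  C_1 = 5.5000 → taut
cable 2: L_2 = ‖A_2−P‖ = 4.5000;  C_2 = 5.6909 → slack
cable 3: L_3 = ‖A_3−P‖ = 6.0208;  C_3 = 6.8676 → slack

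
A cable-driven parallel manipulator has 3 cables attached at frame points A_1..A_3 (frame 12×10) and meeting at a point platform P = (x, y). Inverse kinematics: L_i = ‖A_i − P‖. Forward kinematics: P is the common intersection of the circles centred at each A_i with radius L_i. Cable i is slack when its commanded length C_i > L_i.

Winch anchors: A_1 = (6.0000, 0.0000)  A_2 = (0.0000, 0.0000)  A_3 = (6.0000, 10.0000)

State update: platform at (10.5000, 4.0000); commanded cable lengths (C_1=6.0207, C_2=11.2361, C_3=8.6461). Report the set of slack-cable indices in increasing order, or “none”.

3

cable 1: L_1 = ‖A_1−P‖ = 6.0208;  C_1 = 6.0207 → taut
cable 2: L_2 = ‖A_2−P‖ = 11.2361;  C_2 = 11.2361 → taut
cable 3: L_3 = ‖A_3−P‖ = 7.5000;  C_3 = 8.6461 → slack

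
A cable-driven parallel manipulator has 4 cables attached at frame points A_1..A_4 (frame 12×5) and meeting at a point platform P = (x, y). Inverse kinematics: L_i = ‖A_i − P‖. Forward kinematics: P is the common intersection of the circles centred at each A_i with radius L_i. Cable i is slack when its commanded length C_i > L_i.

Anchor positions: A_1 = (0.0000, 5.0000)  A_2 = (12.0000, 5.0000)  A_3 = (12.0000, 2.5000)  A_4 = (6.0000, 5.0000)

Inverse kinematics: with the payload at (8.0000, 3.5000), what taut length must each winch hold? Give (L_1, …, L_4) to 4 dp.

(8.1394, 4.2720, 4.1231, 2.5000)

L_1: Δ = A_1−P = (-8.0000, 1.5000) → ‖Δ‖ = √66.2500 = 8.1394
L_2: Δ = A_2−P = (4.0000, 1.5000) → ‖Δ‖ = √18.2500 = 4.2720
L_3: Δ = A_3−P = (4.0000, -1.0000) → ‖Δ‖ = √17.0000 = 4.1231
L_4: Δ = A_4−P = (-2.0000, 1.5000) → ‖Δ‖ = √6.2500 = 2.5000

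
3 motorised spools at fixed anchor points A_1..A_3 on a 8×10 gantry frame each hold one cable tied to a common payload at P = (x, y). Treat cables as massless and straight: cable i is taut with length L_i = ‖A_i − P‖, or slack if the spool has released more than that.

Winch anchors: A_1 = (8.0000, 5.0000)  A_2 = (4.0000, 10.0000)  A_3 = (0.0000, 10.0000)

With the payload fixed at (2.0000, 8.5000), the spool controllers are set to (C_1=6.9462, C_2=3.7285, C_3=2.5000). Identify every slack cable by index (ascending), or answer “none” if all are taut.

cable 1: L_1 = ‖A_1−P‖ = 6.9462;  C_1 = 6.9462 → taut
cable 2: L_2 = ‖A_2−P‖ = 2.5000;  C_2 = 3.7285 → slack
cable 3: L_3 = ‖A_3−P‖ = 2.5000;  C_3 = 2.5000 → taut

2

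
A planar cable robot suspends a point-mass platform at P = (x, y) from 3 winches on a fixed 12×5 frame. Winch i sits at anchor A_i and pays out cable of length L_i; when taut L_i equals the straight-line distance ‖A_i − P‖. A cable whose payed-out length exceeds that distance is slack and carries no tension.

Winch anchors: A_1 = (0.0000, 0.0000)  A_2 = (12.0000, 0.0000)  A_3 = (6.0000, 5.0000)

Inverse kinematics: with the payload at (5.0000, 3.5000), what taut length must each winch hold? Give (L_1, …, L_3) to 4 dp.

(6.1033, 7.8262, 1.8028)

cable 1: Δx=-5.0000, Δy=-3.5000; L_1 = √(Δx²+Δy²) = 6.1033
cable 2: Δx=7.0000, Δy=-3.5000; L_2 = √(Δx²+Δy²) = 7.8262
cable 3: Δx=1.0000, Δy=1.5000; L_3 = √(Δx²+Δy²) = 1.8028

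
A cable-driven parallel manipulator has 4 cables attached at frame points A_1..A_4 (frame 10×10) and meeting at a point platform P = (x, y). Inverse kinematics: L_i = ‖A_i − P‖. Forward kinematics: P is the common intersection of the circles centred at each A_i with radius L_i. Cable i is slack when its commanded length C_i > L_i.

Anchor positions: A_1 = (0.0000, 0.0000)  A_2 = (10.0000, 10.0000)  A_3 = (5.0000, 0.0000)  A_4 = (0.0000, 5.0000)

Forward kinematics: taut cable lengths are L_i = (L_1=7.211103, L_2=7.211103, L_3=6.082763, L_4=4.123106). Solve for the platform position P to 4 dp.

(4.0000, 6.0000)

each cable: (A_i−P)·(A_i−P) = L_i²; let k_i = ‖A_i‖²−L_i²
k_1 = 0.0000+0.0000−52.0000 = -52.0000
row 1: -20.0000x − 20.0000y = -200.0000  (k_2=148.0000)
row 2: -10.0000x + 0.0000y = -40.0000  (k_3=-12.0000)
row 3: 0.0000x − 10.0000y = -60.0000  (k_4=8.0000)
Cramer on rows 1–2 → x = 4.0000, y = 6.0000
check cable 4: ‖A_4−P‖² = 17.0000 ≈ L_4² = 17.0000 ✓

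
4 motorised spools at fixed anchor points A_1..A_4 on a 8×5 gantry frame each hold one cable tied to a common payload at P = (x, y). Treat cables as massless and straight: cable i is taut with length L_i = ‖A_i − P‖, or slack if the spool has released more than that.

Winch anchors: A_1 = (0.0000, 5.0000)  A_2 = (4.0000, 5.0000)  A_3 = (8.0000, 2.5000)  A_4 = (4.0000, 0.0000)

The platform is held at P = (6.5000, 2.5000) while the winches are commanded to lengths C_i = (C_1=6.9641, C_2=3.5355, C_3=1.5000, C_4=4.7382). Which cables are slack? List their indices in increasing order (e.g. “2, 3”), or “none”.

cable 1: L_1 = ‖A_1−P‖ = 6.9642;  C_1 = 6.9641 → taut
cable 2: L_2 = ‖A_2−P‖ = 3.5355;  C_2 = 3.5355 → taut
cable 3: L_3 = ‖A_3−P‖ = 1.5000;  C_3 = 1.5000 → taut
cable 4: L_4 = ‖A_4−P‖ = 3.5355;  C_4 = 4.7382 → slack

4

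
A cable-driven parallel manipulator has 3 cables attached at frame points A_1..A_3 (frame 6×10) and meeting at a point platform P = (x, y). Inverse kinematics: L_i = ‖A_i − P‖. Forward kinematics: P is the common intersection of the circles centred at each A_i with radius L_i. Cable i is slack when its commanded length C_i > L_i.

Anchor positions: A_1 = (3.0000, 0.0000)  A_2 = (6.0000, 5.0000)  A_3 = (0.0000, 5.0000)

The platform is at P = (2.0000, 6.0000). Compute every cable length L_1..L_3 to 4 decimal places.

(6.0828, 4.1231, 2.2361)

cable 1: Δx=1.0000, Δy=-6.0000; L_1 = √(Δx²+Δy²) = 6.0828
cable 2: Δx=4.0000, Δy=-1.0000; L_2 = √(Δx²+Δy²) = 4.1231
cable 3: Δx=-2.0000, Δy=-1.0000; L_3 = √(Δx²+Δy²) = 2.2361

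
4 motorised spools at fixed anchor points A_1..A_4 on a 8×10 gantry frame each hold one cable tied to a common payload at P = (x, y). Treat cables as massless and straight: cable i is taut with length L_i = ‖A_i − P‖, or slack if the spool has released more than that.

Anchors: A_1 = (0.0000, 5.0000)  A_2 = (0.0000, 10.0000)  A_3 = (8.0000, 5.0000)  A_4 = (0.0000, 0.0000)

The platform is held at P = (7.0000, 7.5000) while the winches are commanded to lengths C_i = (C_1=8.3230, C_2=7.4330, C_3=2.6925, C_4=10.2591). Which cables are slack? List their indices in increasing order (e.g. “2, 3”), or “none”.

1

cable 1: √((-7.0000)²+(-2.5000)²)=7.4330, C_1=8.3230: slack
cable 2: √((-7.0000)²+(2.5000)²)=7.4330, C_2=7.4330: taut
cable 3: √((1.0000)²+(-2.5000)²)=2.6926, C_3=2.6925: taut
cable 4: √((-7.0000)²+(-7.5000)²)=10.2591, C_4=10.2591: taut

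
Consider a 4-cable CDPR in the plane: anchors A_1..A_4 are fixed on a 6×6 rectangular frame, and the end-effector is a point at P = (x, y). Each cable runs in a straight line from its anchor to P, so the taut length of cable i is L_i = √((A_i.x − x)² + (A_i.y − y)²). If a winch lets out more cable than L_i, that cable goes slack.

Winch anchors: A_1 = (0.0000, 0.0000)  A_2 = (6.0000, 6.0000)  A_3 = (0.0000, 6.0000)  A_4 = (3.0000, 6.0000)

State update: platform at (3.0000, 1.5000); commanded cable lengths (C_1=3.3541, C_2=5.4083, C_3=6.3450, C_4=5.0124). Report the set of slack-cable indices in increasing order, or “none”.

cable 1: L_1 = ‖A_1−P‖ = 3.3541;  C_1 = 3.3541 → taut
cable 2: L_2 = ‖A_2−P‖ = 5.4083;  C_2 = 5.4083 → taut
cable 3: L_3 = ‖A_3−P‖ = 5.4083;  C_3 = 6.3450 → slack
cable 4: L_4 = ‖A_4−P‖ = 4.5000;  C_4 = 5.0124 → slack

3, 4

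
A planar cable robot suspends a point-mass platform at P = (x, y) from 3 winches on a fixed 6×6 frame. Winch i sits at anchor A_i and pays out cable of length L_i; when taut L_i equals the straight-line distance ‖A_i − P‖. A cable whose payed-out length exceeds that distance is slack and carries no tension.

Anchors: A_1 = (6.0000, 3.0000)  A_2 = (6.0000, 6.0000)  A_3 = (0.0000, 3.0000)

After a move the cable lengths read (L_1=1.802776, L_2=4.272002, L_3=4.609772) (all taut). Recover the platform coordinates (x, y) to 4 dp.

(4.5000, 2.0000)

expand ‖A_i−P‖²=L_i² and subtract eq 1 (q_i ≔ ‖A_i‖²−L_i²)
q_1 = 36.0000+9.0000−3.2500 = 41.7500
eq1−eq2 → [0.0000  -6.0000]·P = -12.0000
eq1−eq3 → [12.0000  0.0000]·P = 54.0000
2×2 solve → P = (4.5000, 2.0000)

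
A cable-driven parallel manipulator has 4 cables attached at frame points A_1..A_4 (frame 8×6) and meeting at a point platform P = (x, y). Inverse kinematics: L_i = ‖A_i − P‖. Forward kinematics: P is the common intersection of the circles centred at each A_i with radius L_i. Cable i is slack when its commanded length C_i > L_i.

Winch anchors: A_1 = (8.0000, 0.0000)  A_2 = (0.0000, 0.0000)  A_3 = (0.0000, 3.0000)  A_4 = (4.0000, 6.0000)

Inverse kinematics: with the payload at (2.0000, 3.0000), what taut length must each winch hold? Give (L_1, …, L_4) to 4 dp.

L_1: Δ = A_1−P = (6.0000, -3.0000) → ‖Δ‖ = √45.0000 = 6.7082
L_2: Δ = A_2−P = (-2.0000, -3.0000) → ‖Δ‖ = √13.0000 = 3.6056
L_3: Δ = A_3−P = (-2.0000, 0.0000) → ‖Δ‖ = √4.0000 = 2.0000
L_4: Δ = A_4−P = (2.0000, 3.0000) → ‖Δ‖ = √13.0000 = 3.6056

(6.7082, 3.6056, 2.0000, 3.6056)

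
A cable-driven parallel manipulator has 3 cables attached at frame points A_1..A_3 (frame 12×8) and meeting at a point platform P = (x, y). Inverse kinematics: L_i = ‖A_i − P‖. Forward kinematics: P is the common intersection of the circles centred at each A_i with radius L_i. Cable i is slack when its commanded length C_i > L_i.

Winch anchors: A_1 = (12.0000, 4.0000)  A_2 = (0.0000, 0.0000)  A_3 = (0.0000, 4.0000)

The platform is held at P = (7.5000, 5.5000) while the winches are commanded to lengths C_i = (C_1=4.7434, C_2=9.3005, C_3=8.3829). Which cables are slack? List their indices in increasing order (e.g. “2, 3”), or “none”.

3

cable 1: L_1 = ‖A_1−P‖ = 4.7434;  C_1 = 4.7434 → taut
cable 2: L_2 = ‖A_2−P‖ = 9.3005;  C_2 = 9.3005 → taut
cable 3: L_3 = ‖A_3−P‖ = 7.6485;  C_3 = 8.3829 → slack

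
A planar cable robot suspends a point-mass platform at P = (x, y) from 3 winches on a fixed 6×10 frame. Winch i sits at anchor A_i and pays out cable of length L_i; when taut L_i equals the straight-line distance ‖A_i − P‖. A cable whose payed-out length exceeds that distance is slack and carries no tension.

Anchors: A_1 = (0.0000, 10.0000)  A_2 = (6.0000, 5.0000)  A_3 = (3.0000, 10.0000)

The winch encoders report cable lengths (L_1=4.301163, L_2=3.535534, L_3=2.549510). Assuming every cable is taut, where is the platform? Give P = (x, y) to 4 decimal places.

circle eqns → linear via eq_j − eq_1; set k_j = A_j·A_j − L_j²
k_1 = 0.0000+100.0000−18.5000 = 81.5000
-12.0000·x + 10.0000·y = k_1−k_2 = 33.0000
-6.0000·x + 0.0000·y = k_1−k_3 = -21.0000
solve first two rows → x=3.5000, y=7.5000

(3.5000, 7.5000)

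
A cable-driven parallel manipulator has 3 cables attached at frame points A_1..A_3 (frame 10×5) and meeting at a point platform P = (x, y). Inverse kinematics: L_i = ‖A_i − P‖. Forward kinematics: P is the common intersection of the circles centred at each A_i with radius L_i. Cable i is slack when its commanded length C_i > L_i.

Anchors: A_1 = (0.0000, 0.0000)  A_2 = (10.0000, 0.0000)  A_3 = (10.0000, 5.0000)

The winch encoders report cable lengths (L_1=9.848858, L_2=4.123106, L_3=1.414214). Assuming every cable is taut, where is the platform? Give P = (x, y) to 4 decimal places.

each cable: (A_i−P)·(A_i−P) = L_i²; let k_i = ‖A_i‖²−L_i²
k_1 = 0.0000+0.0000−97.0000 = -97.0000
row 1: -20.0000x + 0.0000y = -180.0000  (k_2=83.0000)
row 2: -20.0000x − 10.0000y = -220.0000  (k_3=123.0000)
Cramer on rows 1–2 → x = 9.0000, y = 4.0000

(9.0000, 4.0000)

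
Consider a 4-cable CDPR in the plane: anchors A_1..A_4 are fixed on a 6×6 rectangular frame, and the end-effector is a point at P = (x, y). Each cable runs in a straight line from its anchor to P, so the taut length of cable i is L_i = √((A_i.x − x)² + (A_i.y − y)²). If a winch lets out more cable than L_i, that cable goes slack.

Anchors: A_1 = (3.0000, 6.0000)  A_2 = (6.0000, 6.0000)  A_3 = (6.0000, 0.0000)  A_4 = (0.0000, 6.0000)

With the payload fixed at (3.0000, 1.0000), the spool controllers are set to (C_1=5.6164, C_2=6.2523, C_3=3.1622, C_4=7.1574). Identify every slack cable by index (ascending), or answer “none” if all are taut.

i=1: geometric 5.0000 vs commanded 5.6164 ⇒ slack
i=2: geometric 5.8310 vs commanded 6.2523 ⇒ slack
i=3: geometric 3.1623 vs commanded 3.1622 ⇒ taut
i=4: geometric 5.8310 vs commanded 7.1574 ⇒ slack

1, 2, 4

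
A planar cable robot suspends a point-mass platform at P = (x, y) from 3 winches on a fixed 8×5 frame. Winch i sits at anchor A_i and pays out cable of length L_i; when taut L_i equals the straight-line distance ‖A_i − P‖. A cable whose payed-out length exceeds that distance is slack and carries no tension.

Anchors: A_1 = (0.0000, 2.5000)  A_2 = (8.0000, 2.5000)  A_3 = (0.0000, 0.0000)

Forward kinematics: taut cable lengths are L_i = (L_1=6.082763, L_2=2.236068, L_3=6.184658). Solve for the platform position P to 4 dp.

(6.0000, 1.5000)

each cable: (A_i−P)·(A_i−P) = L_i²; let c_i = ‖A_i‖²−L_i²
c_1 = 0.0000+6.2500−37.0000 = -30.7500
row 1: -16.0000x + 0.0000y = -96.0000  (c_2=65.2500)
row 2: 0.0000x + 5.0000y = 7.5000  (c_3=-38.2500)
Cramer on rows 1–2 → x = 6.0000, y = 1.5000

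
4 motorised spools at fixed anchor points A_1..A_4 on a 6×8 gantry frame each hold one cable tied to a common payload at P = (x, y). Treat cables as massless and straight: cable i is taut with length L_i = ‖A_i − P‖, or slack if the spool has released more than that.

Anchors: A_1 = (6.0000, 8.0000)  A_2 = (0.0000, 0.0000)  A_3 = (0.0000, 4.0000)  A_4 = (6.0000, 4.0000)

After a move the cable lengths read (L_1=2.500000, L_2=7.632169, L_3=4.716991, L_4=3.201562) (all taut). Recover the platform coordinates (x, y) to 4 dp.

(4.0000, 6.5000)

each cable: (A_i−P)·(A_i−P) = L_i²; let k_i = ‖A_i‖²−L_i²
k_1 = 36.0000+64.0000−6.2500 = 93.7500
row 1: 12.0000x + 16.0000y = 152.0000  (k_2=-58.2500)
row 2: 12.0000x + 8.0000y = 100.0000  (k_3=-6.2500)
row 3: 0.0000x + 8.0000y = 52.0000  (k_4=41.7500)
Cramer on rows 1–2 → x = 4.0000, y = 6.5000
check cable 4: ‖A_4−P‖² = 10.2500 ≈ L_4² = 10.2500 ✓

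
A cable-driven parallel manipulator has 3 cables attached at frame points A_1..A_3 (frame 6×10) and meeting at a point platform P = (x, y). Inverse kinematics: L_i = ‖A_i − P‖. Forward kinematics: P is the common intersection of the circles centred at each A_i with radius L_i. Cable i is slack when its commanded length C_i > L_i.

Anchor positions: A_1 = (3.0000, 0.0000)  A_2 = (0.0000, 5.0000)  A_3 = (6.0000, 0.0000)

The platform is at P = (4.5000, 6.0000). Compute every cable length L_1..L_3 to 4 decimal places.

cable 1: Δx=-1.5000, Δy=-6.0000; L_1 = √(Δx²+Δy²) = 6.1847
cable 2: Δx=-4.5000, Δy=-1.0000; L_2 = √(Δx²+Δy²) = 4.6098
cable 3: Δx=1.5000, Δy=-6.0000; L_3 = √(Δx²+Δy²) = 6.1847

(6.1847, 4.6098, 6.1847)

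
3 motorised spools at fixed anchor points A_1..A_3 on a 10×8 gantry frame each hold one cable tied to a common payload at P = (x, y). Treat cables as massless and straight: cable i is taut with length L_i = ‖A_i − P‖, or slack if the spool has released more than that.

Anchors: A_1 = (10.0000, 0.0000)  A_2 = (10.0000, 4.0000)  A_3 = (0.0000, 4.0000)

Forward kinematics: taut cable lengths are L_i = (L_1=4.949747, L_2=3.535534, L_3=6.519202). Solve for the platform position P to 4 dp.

each cable: (A_i−P)·(A_i−P) = L_i²; let c_i = ‖A_i‖²−L_i²
c_1 = 100.0000+0.0000−24.5000 = 75.5000
row 1: 0.0000x − 8.0000y = -28.0000  (c_2=103.5000)
row 2: 20.0000x − 8.0000y = 102.0000  (c_3=-26.5000)
Cramer on rows 1–2 → x = 6.5000, y = 3.5000

(6.5000, 3.5000)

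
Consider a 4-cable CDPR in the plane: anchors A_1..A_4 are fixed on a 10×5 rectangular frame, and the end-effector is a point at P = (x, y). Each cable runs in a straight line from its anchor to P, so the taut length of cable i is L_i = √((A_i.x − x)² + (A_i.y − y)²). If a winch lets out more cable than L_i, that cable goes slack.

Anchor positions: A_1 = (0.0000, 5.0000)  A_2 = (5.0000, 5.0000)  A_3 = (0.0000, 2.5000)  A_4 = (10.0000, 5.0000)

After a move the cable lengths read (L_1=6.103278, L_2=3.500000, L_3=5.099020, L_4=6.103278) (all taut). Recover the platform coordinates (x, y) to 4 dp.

circle eqns → linear via eq_j − eq_1; set c_j = A_j·A_j − L_j²
c_1 = 0.0000+25.0000−37.2500 = -12.2500
-10.0000·x + 0.0000·y = c_1−c_2 = -50.0000
0.0000·x + 5.0000·y = c_1−c_3 = 7.5000
-20.0000·x + 0.0000·y = c_1−c_4 = -100.0000
solve first two rows → x=5.0000, y=1.5000
check cable 4: ‖A_4−P‖² = 37.2500 ≈ L_4² = 37.2500 ✓

(5.0000, 1.5000)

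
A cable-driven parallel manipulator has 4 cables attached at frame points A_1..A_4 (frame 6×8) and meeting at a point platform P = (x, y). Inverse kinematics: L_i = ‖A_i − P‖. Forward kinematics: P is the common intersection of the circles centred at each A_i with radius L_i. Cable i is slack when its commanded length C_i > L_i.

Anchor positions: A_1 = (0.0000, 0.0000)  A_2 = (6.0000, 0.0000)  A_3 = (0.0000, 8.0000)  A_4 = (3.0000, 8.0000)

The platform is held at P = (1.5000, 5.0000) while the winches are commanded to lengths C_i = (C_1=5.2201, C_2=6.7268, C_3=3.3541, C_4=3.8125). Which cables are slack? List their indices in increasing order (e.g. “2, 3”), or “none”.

4

i=1: geometric 5.2202 vs commanded 5.2201 ⇒ taut
i=2: geometric 6.7268 vs commanded 6.7268 ⇒ taut
i=3: geometric 3.3541 vs commanded 3.3541 ⇒ taut
i=4: geometric 3.3541 vs commanded 3.8125 ⇒ slack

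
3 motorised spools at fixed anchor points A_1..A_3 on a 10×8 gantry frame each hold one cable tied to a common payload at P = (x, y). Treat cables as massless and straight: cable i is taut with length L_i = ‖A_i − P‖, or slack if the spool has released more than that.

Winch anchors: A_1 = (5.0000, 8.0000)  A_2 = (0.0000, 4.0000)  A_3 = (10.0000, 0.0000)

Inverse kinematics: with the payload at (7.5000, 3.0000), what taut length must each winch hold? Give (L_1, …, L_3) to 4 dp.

(5.5902, 7.5664, 3.9051)

L_1: Δ = A_1−P = (-2.5000, 5.0000) → ‖Δ‖ = √31.2500 = 5.5902
L_2: Δ = A_2−P = (-7.5000, 1.0000) → ‖Δ‖ = √57.2500 = 7.5664
L_3: Δ = A_3−P = (2.5000, -3.0000) → ‖Δ‖ = √15.2500 = 3.9051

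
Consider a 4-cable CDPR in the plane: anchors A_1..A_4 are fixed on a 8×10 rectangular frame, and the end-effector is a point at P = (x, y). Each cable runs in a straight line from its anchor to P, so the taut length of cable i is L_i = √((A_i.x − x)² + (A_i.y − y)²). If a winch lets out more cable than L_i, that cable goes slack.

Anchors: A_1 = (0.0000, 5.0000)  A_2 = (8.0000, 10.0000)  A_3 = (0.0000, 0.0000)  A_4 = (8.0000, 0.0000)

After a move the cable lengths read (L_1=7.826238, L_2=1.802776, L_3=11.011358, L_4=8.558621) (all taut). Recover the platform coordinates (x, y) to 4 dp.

(7.0000, 8.5000)

expand ‖A_i−P‖²=L_i² and subtract eq 1 (c_i ≔ ‖A_i‖²−L_i²)
c_1 = 0.0000+25.0000−61.2500 = -36.2500
eq1−eq2 → [-16.0000  -10.0000]·P = -197.0000
eq1−eq3 → [0.0000  10.0000]·P = 85.0000
eq1−eq4 → [-16.0000  10.0000]·P = -27.0000
2×2 solve → P = (7.0000, 8.5000)
check cable 4: ‖A_4−P‖² = 73.2500 ≈ L_4² = 73.2500 ✓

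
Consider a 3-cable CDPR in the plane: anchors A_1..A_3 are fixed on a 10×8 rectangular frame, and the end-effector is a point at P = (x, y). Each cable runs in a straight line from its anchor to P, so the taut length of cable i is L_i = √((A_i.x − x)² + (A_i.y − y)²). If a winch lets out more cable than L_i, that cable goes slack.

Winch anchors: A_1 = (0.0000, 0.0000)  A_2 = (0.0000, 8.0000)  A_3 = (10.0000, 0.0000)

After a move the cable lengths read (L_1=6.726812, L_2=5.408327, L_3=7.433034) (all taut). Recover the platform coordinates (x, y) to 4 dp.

(4.5000, 5.0000)

expand ‖A_i−P‖²=L_i² and subtract eq 1 (k_i ≔ ‖A_i‖²−L_i²)
k_1 = 0.0000+0.0000−45.2500 = -45.2500
eq1−eq2 → [0.0000  -16.0000]·P = -80.0000
eq1−eq3 → [-20.0000  0.0000]·P = -90.0000
2×2 solve → P = (4.5000, 5.0000)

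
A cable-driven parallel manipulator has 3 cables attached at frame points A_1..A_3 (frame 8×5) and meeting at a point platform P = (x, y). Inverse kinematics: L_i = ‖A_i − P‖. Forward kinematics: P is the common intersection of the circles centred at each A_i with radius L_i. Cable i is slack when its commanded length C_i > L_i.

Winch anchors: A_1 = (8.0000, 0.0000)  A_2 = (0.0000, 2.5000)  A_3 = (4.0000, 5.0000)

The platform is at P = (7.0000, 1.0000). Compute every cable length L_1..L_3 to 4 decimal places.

L_1 = √((8.0000−7.0000)² + (0.0000−1.0000)²) = 1.4142
L_2 = √((0.0000−7.0000)² + (2.5000−1.0000)²) = 7.1589
L_3 = √((4.0000−7.0000)² + (5.0000−1.0000)²) = 5.0000

(1.4142, 7.1589, 5.0000)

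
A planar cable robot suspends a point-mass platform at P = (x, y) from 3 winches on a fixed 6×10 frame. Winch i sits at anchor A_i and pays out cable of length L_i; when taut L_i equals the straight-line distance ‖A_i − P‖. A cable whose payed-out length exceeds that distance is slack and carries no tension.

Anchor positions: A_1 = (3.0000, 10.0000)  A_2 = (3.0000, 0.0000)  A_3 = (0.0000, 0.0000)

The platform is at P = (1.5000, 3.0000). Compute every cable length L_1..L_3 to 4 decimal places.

(7.1589, 3.3541, 3.3541)

cable 1: Δx=1.5000, Δy=7.0000; L_1 = √(Δx²+Δy²) = 7.1589
cable 2: Δx=1.5000, Δy=-3.0000; L_2 = √(Δx²+Δy²) = 3.3541
cable 3: Δx=-1.5000, Δy=-3.0000; L_3 = √(Δx²+Δy²) = 3.3541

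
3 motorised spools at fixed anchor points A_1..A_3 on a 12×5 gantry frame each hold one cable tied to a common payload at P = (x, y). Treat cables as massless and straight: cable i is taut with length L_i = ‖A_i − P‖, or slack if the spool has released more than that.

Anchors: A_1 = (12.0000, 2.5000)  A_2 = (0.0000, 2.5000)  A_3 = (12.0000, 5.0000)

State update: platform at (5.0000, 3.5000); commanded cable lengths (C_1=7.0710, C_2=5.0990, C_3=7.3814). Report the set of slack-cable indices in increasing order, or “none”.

3

i=1: geometric 7.0711 vs commanded 7.0710 ⇒ taut
i=2: geometric 5.0990 vs commanded 5.0990 ⇒ taut
i=3: geometric 7.1589 vs commanded 7.3814 ⇒ slack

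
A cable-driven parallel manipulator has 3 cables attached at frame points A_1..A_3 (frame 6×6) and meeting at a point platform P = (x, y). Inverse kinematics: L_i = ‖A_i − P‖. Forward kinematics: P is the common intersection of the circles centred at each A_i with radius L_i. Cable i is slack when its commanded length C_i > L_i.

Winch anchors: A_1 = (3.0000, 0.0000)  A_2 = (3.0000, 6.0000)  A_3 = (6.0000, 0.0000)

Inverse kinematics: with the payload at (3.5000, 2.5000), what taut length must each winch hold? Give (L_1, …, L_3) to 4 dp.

(2.5495, 3.5355, 3.5355)

L_1 = √((3.0000−3.5000)² + (0.0000−2.5000)²) = 2.5495
L_2 = √((3.0000−3.5000)² + (6.0000−2.5000)²) = 3.5355
L_3 = √((6.0000−3.5000)² + (0.0000−2.5000)²) = 3.5355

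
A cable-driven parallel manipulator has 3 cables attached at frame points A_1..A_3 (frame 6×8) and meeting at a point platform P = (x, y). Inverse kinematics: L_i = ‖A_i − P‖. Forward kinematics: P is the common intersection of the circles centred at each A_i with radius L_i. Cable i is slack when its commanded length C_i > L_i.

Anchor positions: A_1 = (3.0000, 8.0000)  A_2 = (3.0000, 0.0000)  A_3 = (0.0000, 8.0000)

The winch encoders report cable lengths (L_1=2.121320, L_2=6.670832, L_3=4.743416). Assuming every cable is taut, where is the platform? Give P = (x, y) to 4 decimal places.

(4.5000, 6.5000)

expand ‖A_i−P‖²=L_i² and subtract eq 1 (q_i ≔ ‖A_i‖²−L_i²)
q_1 = 9.0000+64.0000−4.5000 = 68.5000
eq1−eq2 → [0.0000  16.0000]·P = 104.0000
eq1−eq3 → [6.0000  0.0000]·P = 27.0000
2×2 solve → P = (4.5000, 6.5000)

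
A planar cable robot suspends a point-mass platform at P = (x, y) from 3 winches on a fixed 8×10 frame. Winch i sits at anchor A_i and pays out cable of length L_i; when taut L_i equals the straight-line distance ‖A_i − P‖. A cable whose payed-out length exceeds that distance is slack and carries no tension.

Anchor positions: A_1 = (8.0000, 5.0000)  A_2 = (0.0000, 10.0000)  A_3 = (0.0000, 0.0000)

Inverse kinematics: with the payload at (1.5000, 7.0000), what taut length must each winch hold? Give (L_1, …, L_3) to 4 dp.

(6.8007, 3.3541, 7.1589)

L_1: Δ = A_1−P = (6.5000, -2.0000) → ‖Δ‖ = √46.2500 = 6.8007
L_2: Δ = A_2−P = (-1.5000, 3.0000) → ‖Δ‖ = √11.2500 = 3.3541
L_3: Δ = A_3−P = (-1.5000, -7.0000) → ‖Δ‖ = √51.2500 = 7.1589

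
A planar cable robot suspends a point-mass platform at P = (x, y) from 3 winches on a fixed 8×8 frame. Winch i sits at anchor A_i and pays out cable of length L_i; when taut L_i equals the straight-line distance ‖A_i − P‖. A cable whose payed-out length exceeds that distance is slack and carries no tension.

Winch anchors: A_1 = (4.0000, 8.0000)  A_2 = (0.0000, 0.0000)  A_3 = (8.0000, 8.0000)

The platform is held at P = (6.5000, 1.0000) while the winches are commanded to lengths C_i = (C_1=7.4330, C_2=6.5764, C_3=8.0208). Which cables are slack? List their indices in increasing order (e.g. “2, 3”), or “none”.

3

cable 1: L_1 = ‖A_1−P‖ = 7.4330;  C_1 = 7.4330 → taut
cable 2: L_2 = ‖A_2−P‖ = 6.5765;  C_2 = 6.5764 → taut
cable 3: L_3 = ‖A_3−P‖ = 7.1589;  C_3 = 8.0208 → slack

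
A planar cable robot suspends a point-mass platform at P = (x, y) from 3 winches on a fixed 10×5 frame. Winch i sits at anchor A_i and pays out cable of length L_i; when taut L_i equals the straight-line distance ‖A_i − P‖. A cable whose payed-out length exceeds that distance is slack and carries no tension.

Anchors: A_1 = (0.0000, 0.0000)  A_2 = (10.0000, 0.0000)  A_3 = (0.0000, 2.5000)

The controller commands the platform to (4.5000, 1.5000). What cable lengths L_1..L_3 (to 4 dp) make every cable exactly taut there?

(4.7434, 5.7009, 4.6098)

cable 1: Δx=-4.5000, Δy=-1.5000; L_1 = √(Δx²+Δy²) = 4.7434
cable 2: Δx=5.5000, Δy=-1.5000; L_2 = √(Δx²+Δy²) = 5.7009
cable 3: Δx=-4.5000, Δy=1.0000; L_3 = √(Δx²+Δy²) = 4.6098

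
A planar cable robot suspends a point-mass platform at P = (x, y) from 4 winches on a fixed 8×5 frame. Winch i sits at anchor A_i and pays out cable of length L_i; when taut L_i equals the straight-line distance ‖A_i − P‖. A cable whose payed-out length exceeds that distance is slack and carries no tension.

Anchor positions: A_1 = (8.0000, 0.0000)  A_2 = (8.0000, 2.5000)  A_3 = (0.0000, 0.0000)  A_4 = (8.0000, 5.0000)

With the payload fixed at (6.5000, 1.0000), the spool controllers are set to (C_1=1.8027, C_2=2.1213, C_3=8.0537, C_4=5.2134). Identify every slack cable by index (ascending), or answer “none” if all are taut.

3, 4

i=1: geometric 1.8028 vs commanded 1.8027 ⇒ taut
i=2: geometric 2.1213 vs commanded 2.1213 ⇒ taut
i=3: geometric 6.5765 vs commanded 8.0537 ⇒ slack
i=4: geometric 4.2720 vs commanded 5.2134 ⇒ slack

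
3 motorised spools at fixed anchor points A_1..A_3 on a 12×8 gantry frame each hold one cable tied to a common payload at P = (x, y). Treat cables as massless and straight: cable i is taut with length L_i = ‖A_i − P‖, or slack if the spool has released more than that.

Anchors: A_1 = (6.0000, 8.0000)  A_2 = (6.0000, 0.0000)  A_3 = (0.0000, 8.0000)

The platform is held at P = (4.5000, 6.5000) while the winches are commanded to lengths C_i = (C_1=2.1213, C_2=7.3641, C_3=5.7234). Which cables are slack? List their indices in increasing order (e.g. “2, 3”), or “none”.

2, 3

cable 1: √((1.5000)²+(1.5000)²)=2.1213, C_1=2.1213: taut
cable 2: √((1.5000)²+(-6.5000)²)=6.6708, C_2=7.3641: slack
cable 3: √((-4.5000)²+(1.5000)²)=4.7434, C_3=5.7234: slack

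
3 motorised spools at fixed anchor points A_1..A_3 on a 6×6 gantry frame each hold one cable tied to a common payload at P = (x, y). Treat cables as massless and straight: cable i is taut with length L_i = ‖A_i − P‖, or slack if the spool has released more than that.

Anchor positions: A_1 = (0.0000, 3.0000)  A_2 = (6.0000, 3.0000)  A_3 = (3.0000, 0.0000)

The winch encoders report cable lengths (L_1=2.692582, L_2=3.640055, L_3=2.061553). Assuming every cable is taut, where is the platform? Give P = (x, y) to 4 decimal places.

circle eqns → linear via eq_j − eq_1; set k_j = A_j·A_j − L_j²
k_1 = 0.0000+9.0000−7.2500 = 1.7500
-12.0000·x + 0.0000·y = k_1−k_2 = -30.0000
-6.0000·x + 6.0000·y = k_1−k_3 = -3.0000
solve first two rows → x=2.5000, y=2.0000

(2.5000, 2.0000)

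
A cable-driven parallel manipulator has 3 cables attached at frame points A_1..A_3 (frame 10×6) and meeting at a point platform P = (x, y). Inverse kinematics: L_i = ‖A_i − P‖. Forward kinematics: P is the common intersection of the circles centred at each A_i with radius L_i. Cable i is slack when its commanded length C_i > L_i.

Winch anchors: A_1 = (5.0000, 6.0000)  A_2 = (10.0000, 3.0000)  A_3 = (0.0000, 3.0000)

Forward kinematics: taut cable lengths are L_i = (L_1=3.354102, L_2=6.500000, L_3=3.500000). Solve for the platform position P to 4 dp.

each cable: (A_i−P)·(A_i−P) = L_i²; let k_i = ‖A_i‖²−L_i²
k_1 = 25.0000+36.0000−11.2500 = 49.7500
row 1: -10.0000x + 6.0000y = -17.0000  (k_2=66.7500)
row 2: 10.0000x + 6.0000y = 53.0000  (k_3=-3.2500)
Cramer on rows 1–2 → x = 3.5000, y = 3.0000

(3.5000, 3.0000)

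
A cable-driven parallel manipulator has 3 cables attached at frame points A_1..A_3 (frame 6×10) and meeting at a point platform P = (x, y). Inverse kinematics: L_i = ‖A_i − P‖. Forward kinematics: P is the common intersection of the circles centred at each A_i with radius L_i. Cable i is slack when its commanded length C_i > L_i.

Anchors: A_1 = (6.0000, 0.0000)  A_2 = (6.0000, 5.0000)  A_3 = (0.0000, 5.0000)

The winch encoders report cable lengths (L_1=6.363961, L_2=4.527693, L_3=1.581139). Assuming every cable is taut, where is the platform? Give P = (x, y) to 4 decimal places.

expand ‖A_i−P‖²=L_i² and subtract eq 1 (c_i ≔ ‖A_i‖²−L_i²)
c_1 = 36.0000+0.0000−40.5000 = -4.5000
eq1−eq2 → [0.0000  -10.0000]·P = -45.0000
eq1−eq3 → [12.0000  -10.0000]·P = -27.0000
2×2 solve → P = (1.5000, 4.5000)

(1.5000, 4.5000)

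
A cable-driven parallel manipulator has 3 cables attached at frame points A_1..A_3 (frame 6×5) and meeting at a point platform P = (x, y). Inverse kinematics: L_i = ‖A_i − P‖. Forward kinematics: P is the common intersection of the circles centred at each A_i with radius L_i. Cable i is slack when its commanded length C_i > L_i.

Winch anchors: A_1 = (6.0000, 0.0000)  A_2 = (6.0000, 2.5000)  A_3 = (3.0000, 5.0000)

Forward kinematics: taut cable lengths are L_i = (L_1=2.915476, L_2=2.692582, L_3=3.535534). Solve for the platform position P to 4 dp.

circle eqns → linear via eq_j − eq_1; set c_j = A_j·A_j − L_j²
c_1 = 36.0000+0.0000−8.5000 = 27.5000
0.0000·x − 5.0000·y = c_1−c_2 = -7.5000
6.0000·x − 10.0000·y = c_1−c_3 = 6.0000
solve first two rows → x=3.5000, y=1.5000

(3.5000, 1.5000)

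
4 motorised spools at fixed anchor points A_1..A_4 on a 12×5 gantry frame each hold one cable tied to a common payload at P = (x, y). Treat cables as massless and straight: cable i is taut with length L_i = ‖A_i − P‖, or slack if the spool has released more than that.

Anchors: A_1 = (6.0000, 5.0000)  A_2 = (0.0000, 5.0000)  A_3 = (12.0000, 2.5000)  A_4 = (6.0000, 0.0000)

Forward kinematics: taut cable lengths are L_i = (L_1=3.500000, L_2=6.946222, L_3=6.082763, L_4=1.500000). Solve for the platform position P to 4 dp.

circle eqns → linear via eq_j − eq_1; set k_j = A_j·A_j − L_j²
k_1 = 36.0000+25.0000−12.2500 = 48.7500
12.0000·x + 0.0000·y = k_1−k_2 = 72.0000
-12.0000·x + 5.0000·y = k_1−k_3 = -64.5000
0.0000·x + 10.0000·y = k_1−k_4 = 15.0000
solve first two rows → x=6.0000, y=1.5000
check cable 4: ‖A_4−P‖² = 2.2500 ≈ L_4² = 2.2500 ✓

(6.0000, 1.5000)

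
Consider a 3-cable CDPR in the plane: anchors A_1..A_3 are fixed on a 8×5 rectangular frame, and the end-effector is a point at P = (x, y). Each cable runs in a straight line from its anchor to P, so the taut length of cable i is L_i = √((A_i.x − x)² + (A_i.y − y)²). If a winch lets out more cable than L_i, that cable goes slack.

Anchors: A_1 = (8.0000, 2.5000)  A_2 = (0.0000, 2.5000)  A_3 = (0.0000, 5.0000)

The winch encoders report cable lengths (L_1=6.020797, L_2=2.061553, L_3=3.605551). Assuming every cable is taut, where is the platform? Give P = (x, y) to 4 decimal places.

expand ‖A_i−P‖²=L_i² and subtract eq 1 (c_i ≔ ‖A_i‖²−L_i²)
c_1 = 64.0000+6.2500−36.2500 = 34.0000
eq1−eq2 → [16.0000  0.0000]·P = 32.0000
eq1−eq3 → [16.0000  -5.0000]·P = 22.0000
2×2 solve → P = (2.0000, 2.0000)

(2.0000, 2.0000)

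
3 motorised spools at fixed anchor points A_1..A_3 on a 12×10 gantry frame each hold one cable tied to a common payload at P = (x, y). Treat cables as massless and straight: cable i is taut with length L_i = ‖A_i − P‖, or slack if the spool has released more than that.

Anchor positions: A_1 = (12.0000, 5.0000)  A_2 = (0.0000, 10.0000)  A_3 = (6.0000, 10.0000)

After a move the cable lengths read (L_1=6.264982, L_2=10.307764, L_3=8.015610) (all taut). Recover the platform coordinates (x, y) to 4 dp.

(6.5000, 2.0000)

circle eqns → linear via eq_j − eq_1; set c_j = A_j·A_j − L_j²
c_1 = 144.0000+25.0000−39.2500 = 129.7500
24.0000·x − 10.0000·y = c_1−c_2 = 136.0000
12.0000·x − 10.0000·y = c_1−c_3 = 58.0000
solve first two rows → x=6.5000, y=2.0000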